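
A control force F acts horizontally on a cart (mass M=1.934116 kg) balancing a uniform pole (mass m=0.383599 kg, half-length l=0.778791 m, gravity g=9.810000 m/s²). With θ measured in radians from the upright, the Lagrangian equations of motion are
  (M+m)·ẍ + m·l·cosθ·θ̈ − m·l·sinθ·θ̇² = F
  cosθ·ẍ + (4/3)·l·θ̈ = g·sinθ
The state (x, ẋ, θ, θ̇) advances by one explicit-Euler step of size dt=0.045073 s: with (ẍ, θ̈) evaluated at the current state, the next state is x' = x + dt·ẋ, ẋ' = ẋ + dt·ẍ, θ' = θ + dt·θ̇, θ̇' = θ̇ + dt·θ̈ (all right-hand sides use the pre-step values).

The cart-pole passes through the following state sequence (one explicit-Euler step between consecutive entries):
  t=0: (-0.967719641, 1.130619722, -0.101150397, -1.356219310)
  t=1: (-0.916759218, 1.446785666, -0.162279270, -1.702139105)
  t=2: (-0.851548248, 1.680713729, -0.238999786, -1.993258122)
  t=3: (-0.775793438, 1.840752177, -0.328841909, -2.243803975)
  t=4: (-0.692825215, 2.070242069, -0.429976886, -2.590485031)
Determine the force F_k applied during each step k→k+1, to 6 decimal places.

step 0→1:
  ẍ = (ẋ'−ẋ)/dt = (1.446785666−1.130619722)/0.045073 = 7.014531
  θ̈ = (θ̇'−θ̇)/dt = (-1.702139105−-1.356219310)/0.045073 = -7.674657
  sinθ=-0.100978, cosθ=0.994889
  F = (M+m)·ẍ + m·l·cosθ·θ̈ − m·l·sinθ·θ̇² = 16.257683 + -2.281034 − -0.055486 = 14.032135
step 1→2:
  ẍ = (ẋ'−ẋ)/dt = (1.680713729−1.446785666)/0.045073 = 5.189982
  θ̈ = (θ̇'−θ̇)/dt = (-1.993258122−-1.702139105)/0.045073 = -6.458834
  sinθ=-0.161568, cosθ=0.986862
  F = (M+m)·ẍ + m·l·cosθ·θ̈ − m·l·sinθ·θ̇² = 12.028899 + -1.904183 − -0.139844 = 10.264560
step 2→3:
  ẍ = (ẋ'−ẋ)/dt = (1.840752177−1.680713729)/0.045073 = 3.550650
  θ̈ = (θ̇'−θ̇)/dt = (-2.243803975−-1.993258122)/0.045073 = -5.558668
  sinθ=-0.236731, cosθ=0.971575
  F = (M+m)·ẍ + m·l·cosθ·θ̈ − m·l·sinθ·θ̇² = 8.229395 + -1.613413 − -0.280983 = 6.896965
step 3→4:
  ẍ = (ẋ'−ẋ)/dt = (2.070242069−1.840752177)/0.045073 = 5.091516
  θ̈ = (θ̇'−θ̇)/dt = (-2.590485031−-2.243803975)/0.045073 = -7.691546
  sinθ=-0.322947, cosθ=0.946417
  F = (M+m)·ẍ + m·l·cosθ·θ̈ − m·l·sinθ·θ̇² = 11.800683 + -2.174676 − -0.485735 = 10.111742

F_0 = 14.032135 N
F_1 = 10.264560 N
F_2 = 6.896965 N
F_3 = 10.111742 N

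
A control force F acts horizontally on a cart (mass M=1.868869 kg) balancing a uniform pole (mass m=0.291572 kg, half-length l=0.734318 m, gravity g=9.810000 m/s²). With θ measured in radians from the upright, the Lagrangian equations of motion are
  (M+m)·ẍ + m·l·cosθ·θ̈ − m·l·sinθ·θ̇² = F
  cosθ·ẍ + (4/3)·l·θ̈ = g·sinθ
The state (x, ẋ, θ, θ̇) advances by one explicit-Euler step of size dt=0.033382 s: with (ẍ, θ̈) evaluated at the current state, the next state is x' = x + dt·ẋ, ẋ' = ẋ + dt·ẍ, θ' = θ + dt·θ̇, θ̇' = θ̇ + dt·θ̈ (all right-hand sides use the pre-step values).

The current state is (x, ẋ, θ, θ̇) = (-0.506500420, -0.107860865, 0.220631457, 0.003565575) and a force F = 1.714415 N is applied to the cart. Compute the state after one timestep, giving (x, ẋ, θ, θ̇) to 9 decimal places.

(-0.510101031, -0.086378598, 0.220750483, 0.055353975)

sinθ=0.218845817, cosθ=0.975759452
temp = (F + m·l·θ̇²·sinθ)/(M+m) = (1.714415 + 0.000000596)/2.160441 = 0.793548908
θ̈ = (g·sinθ − cosθ·temp)/(l·(4/3 − m·cos²θ/(M+m))) = 1.551386961
ẍ = temp − m·l·θ̈·cosθ/(M+m) = 0.643528451
Euler: x'=-0.506500420+0.033382·-0.107860865=-0.510101031, ẋ'=-0.107860865+0.033382·0.643528451=-0.086378598
       θ'=0.220631457+0.033382·0.003565575=0.220750483, θ̇'=0.003565575+0.033382·1.551386961=0.055353975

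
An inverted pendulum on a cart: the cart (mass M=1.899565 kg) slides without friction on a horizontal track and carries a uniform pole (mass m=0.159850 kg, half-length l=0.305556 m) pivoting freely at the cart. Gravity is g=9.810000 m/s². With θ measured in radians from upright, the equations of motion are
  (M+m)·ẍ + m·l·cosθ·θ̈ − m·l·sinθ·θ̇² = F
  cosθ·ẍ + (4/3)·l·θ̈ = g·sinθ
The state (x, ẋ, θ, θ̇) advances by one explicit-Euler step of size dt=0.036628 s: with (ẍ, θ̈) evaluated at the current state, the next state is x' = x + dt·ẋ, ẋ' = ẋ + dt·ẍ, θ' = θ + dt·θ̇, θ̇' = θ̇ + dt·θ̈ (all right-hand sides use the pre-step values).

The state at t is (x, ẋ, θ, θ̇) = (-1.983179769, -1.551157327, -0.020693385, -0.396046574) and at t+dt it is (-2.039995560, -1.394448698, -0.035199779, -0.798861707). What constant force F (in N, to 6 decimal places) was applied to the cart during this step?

ẍ = (ẋ'−ẋ)/dt = (-1.394448698−-1.551157327)/0.036628 = 4.278383
θ̈ = (θ̇'−θ̇)/dt = (-0.798861707−-0.396046574)/0.036628 = -10.997465
sinθ=-0.020692, cosθ=0.999786
F = (M+m)·ẍ + m·l·cosθ·θ̈ − m·l·sinθ·θ̇² = 8.810967 + -0.537036 − -0.000159 = 8.274090

F = 8.274090 N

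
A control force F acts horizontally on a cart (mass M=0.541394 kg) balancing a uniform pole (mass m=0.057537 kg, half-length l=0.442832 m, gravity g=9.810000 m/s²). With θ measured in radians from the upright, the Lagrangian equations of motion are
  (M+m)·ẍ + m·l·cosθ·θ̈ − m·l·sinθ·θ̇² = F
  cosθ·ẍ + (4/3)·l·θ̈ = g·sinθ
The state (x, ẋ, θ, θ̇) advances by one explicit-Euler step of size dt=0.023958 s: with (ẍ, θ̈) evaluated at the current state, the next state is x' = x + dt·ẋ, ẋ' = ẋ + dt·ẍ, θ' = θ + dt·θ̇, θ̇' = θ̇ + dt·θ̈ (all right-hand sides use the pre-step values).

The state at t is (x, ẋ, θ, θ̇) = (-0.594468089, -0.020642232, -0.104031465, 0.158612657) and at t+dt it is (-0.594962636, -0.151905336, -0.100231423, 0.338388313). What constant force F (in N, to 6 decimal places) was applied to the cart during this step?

ẍ = (ẋ'−ẋ)/dt = (-0.151905336−-0.020642232)/0.023958 = -5.478884
θ̈ = (θ̇'−θ̇)/dt = (0.338388313−0.158612657)/0.023958 = 7.503784
sinθ=-0.103844, cosθ=0.994594
F = (M+m)·ẍ + m·l·cosθ·θ̈ − m·l·sinθ·θ̇² = -3.281474 + 0.190157 − -0.000067 = -3.091250

F = -3.091250 N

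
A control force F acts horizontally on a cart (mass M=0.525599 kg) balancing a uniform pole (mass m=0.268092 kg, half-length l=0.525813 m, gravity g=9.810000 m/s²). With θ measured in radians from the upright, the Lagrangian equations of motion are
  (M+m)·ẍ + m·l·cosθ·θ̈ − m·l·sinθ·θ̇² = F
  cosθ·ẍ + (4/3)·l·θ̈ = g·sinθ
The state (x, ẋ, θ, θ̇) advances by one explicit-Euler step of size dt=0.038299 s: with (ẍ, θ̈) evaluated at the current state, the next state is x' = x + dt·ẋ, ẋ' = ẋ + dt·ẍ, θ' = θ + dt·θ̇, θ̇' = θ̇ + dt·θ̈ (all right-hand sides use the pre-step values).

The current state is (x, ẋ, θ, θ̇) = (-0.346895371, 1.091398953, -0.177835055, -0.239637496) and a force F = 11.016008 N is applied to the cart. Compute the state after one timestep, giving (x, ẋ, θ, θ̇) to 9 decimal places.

(-0.305095882, 1.817713786, -0.187012931, -1.354088064)

sinθ=-0.176899188, cosθ=0.984228976
temp = (F + m·l·θ̇²·sinθ)/(M+m) = (11.016008 + -0.001432025)/0.793691 = 13.877662686
θ̈ = (g·sinθ − cosθ·temp)/(l·(4/3 − m·cos²θ/(M+m))) = -29.098685821
ẍ = temp − m·l·θ̈·cosθ/(M+m) = 18.964328901
Euler: x'=-0.346895371+0.038299·1.091398953=-0.305095882, ẋ'=1.091398953+0.038299·18.964328901=1.817713786
       θ'=-0.177835055+0.038299·-0.239637496=-0.187012931, θ̇'=-0.239637496+0.038299·-29.098685821=-1.354088064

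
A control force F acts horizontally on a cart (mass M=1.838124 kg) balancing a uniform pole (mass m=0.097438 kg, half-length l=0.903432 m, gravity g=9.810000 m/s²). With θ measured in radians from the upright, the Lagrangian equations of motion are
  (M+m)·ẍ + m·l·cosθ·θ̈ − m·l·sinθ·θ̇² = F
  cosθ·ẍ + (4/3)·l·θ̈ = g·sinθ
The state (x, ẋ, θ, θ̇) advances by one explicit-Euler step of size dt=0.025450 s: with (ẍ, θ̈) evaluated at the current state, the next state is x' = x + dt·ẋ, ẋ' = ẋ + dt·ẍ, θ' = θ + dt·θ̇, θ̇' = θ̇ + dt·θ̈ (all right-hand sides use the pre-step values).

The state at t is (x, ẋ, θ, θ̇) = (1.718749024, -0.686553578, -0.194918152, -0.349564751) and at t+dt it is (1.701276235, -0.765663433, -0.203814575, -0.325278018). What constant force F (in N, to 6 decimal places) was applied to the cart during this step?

ẍ = (ẋ'−ẋ)/dt = (-0.765663433−-0.686553578)/0.025450 = -3.108442
θ̈ = (θ̇'−θ̇)/dt = (-0.325278018−-0.349564751)/0.025450 = 0.954292
sinθ=-0.193686, cosθ=0.981064
F = (M+m)·ẍ + m·l·cosθ·θ̈ − m·l·sinθ·θ̇² = -6.016583 + 0.082414 − -0.002083 = -5.932085

F = -5.932085 N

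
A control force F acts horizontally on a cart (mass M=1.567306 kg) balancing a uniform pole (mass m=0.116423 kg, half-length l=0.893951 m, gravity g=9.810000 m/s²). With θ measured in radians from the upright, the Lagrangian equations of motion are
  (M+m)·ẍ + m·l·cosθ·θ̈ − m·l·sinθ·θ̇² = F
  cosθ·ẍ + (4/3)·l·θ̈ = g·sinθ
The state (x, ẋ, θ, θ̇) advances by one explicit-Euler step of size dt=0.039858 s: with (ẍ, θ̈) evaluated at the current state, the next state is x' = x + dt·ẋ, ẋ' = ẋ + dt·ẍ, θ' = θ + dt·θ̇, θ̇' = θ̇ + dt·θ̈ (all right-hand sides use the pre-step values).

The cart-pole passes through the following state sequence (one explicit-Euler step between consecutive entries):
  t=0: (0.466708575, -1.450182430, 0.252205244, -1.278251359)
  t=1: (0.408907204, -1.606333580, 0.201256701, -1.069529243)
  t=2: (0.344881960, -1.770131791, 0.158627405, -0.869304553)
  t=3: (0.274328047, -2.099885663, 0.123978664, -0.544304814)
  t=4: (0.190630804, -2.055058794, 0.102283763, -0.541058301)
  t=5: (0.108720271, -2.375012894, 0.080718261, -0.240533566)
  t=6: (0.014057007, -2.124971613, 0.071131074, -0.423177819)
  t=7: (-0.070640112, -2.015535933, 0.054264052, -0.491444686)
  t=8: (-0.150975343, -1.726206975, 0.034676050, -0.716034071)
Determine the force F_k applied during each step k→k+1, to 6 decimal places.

step 0→1:
  ẍ = (ẋ'−ẋ)/dt = (-1.606333580−-1.450182430)/0.039858 = -3.917687
  θ̈ = (θ̇'−θ̇)/dt = (-1.069529243−-1.278251359)/0.039858 = 5.236643
  sinθ=0.249540, cosθ=0.968364
  F = (M+m)·ẍ + m·l·cosθ·θ̈ − m·l·sinθ·θ̇² = -6.596322 + 0.527770 − 0.042435 = -6.110988
step 1→2:
  ẍ = (ẋ'−ẋ)/dt = (-1.770131791−-1.606333580)/0.039858 = -4.109544
  θ̈ = (θ̇'−θ̇)/dt = (-0.869304553−-1.069529243)/0.039858 = 5.023450
  sinθ=0.199901, cosθ=0.979816
  F = (M+m)·ẍ + m·l·cosθ·θ̈ − m·l·sinθ·θ̇² = -6.919359 + 0.512270 − 0.023799 = -6.430887
step 2→3:
  ẍ = (ẋ'−ẋ)/dt = (-2.099885663−-1.770131791)/0.039858 = -8.273217
  θ̈ = (θ̇'−θ̇)/dt = (-0.544304814−-0.869304553)/0.039858 = 8.153940
  sinθ=0.157963, cosθ=0.987445
  F = (M+m)·ẍ + m·l·cosθ·θ̈ − m·l·sinθ·θ̇² = -13.929855 + 0.837979 − 0.012424 = -13.104300
step 3→4:
  ẍ = (ẋ'−ẋ)/dt = (-2.055058794−-2.099885663)/0.039858 = 1.124664
  θ̈ = (θ̇'−θ̇)/dt = (-0.541058301−-0.544304814)/0.039858 = 0.081452
  sinθ=0.123661, cosθ=0.992324
  F = (M+m)·ẍ + m·l·cosθ·θ̈ − m·l·sinθ·θ̇² = 1.893630 + 0.008412 − 0.003813 = 1.898229
step 4→5:
  ẍ = (ẋ'−ẋ)/dt = (-2.375012894−-2.055058794)/0.039858 = -8.027350
  θ̈ = (θ̇'−θ̇)/dt = (-0.240533566−-0.541058301)/0.039858 = 7.539885
  sinθ=0.102106, cosθ=0.994774
  F = (M+m)·ẍ + m·l·cosθ·θ̈ − m·l·sinθ·θ̇² = -13.515881 + 0.780623 − 0.003111 = -12.738369
step 5→6:
  ẍ = (ẋ'−ẋ)/dt = (-2.124971613−-2.375012894)/0.039858 = 6.273302
  θ̈ = (θ̇'−θ̇)/dt = (-0.423177819−-0.240533566)/0.039858 = -4.582374
  sinθ=0.080631, cosθ=0.996744
  F = (M+m)·ẍ + m·l·cosθ·θ̈ − m·l·sinθ·θ̇² = 10.562541 + -0.475364 − 0.000486 = 10.086691
step 6→7:
  ẍ = (ẋ'−ẋ)/dt = (-2.015535933−-2.124971613)/0.039858 = 2.745639
  θ̈ = (θ̇'−θ̇)/dt = (-0.491444686−-0.423177819)/0.039858 = -1.712752
  sinθ=0.071071, cosθ=0.997471
  F = (M+m)·ẍ + m·l·cosθ·θ̈ − m·l·sinθ·θ̇² = 4.622912 + -0.177806 − 0.001325 = 4.443781
step 7→8:
  ẍ = (ẋ'−ẋ)/dt = (-1.726206975−-2.015535933)/0.039858 = 7.258993
  θ̈ = (θ̇'−θ̇)/dt = (-0.716034071−-0.491444686)/0.039858 = -5.634738
  sinθ=0.054237, cosθ=0.998528
  F = (M+m)·ẍ + m·l·cosθ·θ̈ − m·l·sinθ·θ̇² = 12.222178 + -0.585580 − 0.001363 = 11.635234

F_0 = -6.110988 N
F_1 = -6.430887 N
F_2 = -13.104300 N
F_3 = 1.898229 N
F_4 = -12.738369 N
F_5 = 10.086691 N
F_6 = 4.443781 N
F_7 = 11.635234 N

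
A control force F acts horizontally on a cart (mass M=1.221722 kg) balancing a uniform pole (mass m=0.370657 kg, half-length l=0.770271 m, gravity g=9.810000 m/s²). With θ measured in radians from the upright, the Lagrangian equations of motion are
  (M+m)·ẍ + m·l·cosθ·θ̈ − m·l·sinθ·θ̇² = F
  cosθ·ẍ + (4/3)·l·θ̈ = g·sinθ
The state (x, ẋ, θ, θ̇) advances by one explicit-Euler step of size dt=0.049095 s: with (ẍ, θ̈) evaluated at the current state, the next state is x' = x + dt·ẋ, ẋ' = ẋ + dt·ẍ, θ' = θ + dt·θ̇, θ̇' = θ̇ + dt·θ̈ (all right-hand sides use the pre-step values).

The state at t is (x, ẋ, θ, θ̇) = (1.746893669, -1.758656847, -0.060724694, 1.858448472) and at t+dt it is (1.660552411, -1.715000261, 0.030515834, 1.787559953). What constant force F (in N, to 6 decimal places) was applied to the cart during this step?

F = 1.064345 N

ẍ = (ẋ'−ẋ)/dt = (-1.715000261−-1.758656847)/0.049095 = 0.889227
θ̈ = (θ̇'−θ̇)/dt = (1.787559953−1.858448472)/0.049095 = -1.443905
sinθ=-0.060687, cosθ=0.998157
F = (M+m)·ẍ + m·l·cosθ·θ̈ − m·l·sinθ·θ̇² = 1.415986 + -0.411484 − -0.059843 = 1.064345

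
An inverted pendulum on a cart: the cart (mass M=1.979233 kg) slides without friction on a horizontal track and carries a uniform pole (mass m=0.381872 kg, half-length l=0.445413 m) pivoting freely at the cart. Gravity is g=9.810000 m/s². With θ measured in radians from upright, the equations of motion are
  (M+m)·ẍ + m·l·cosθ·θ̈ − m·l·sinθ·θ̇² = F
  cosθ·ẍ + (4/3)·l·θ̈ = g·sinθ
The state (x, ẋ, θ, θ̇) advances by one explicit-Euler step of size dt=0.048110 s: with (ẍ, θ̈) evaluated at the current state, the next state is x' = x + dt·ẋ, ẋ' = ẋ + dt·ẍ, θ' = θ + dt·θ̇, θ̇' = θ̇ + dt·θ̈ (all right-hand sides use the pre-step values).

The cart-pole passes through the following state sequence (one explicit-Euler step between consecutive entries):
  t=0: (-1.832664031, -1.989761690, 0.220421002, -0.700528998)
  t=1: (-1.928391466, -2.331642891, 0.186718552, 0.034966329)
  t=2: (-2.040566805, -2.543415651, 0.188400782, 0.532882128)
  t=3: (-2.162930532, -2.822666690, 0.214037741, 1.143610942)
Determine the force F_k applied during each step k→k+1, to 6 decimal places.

F_0 = -14.259431 N
F_1 = -8.663495 N
F_2 = -11.592913 N

step 0→1:
  ẍ = (ẋ'−ẋ)/dt = (-2.331642891−-1.989761690)/0.048110 = -7.106240
  θ̈ = (θ̇'−θ̇)/dt = (0.034966329−-0.700528998)/0.048110 = 15.287785
  sinθ=0.218640, cosθ=0.975805
  F = (M+m)·ẍ + m·l·cosθ·θ̈ − m·l·sinθ·θ̇² = -16.778579 + 2.537398 − 0.018250 = -14.259431
step 1→2:
  ẍ = (ẋ'−ẋ)/dt = (-2.543415651−-2.331642891)/0.048110 = -4.401845
  θ̈ = (θ̇'−θ̇)/dt = (0.532882128−0.034966329)/0.048110 = 10.349528
  sinθ=0.185635, cosθ=0.982619
  F = (M+m)·ẍ + m·l·cosθ·θ̈ − m·l·sinθ·θ̇² = -10.393218 + 1.729762 − 0.000039 = -8.663495
step 2→3:
  ẍ = (ẋ'−ẋ)/dt = (-2.822666690−-2.543415651)/0.048110 = -5.804428
  θ̈ = (θ̇'−θ̇)/dt = (1.143610942−0.532882128)/0.048110 = 12.694426
  sinθ=0.187288, cosθ=0.982305
  F = (M+m)·ẍ + m·l·cosθ·θ̈ − m·l·sinθ·θ̇² = -13.704864 + 2.120997 − 0.009046 = -11.592913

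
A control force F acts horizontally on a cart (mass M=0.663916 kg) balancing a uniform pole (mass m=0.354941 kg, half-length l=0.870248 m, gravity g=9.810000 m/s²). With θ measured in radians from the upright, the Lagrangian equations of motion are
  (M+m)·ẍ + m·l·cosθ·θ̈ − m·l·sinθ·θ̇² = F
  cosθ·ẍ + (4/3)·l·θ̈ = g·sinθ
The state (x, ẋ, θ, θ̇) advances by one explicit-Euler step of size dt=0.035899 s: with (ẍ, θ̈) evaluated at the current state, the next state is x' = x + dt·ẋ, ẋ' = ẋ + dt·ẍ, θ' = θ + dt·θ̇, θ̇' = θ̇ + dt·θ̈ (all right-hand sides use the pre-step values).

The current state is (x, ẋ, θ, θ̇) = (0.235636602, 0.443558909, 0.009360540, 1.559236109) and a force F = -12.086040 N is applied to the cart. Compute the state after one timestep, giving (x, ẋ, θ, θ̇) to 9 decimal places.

(0.251559923, -0.133718325, 0.065335557, 2.059566236)

sinθ=0.009360403, cosθ=0.999956190
temp = (F + m·l·θ̇²·sinθ)/(M+m) = (-12.086040 + 0.007029388)/1.018857 = -11.855452347
θ̈ = (g·sinθ − cosθ·temp)/(l·(4/3 − m·cos²θ/(M+m))) = 13.937160552
ẍ = temp − m·l·θ̈·cosθ/(M+m) = -16.080593721
Euler: x'=0.235636602+0.035899·0.443558909=0.251559923, ẋ'=0.443558909+0.035899·-16.080593721=-0.133718325
       θ'=0.009360540+0.035899·1.559236109=0.065335557, θ̇'=1.559236109+0.035899·13.937160552=2.059566236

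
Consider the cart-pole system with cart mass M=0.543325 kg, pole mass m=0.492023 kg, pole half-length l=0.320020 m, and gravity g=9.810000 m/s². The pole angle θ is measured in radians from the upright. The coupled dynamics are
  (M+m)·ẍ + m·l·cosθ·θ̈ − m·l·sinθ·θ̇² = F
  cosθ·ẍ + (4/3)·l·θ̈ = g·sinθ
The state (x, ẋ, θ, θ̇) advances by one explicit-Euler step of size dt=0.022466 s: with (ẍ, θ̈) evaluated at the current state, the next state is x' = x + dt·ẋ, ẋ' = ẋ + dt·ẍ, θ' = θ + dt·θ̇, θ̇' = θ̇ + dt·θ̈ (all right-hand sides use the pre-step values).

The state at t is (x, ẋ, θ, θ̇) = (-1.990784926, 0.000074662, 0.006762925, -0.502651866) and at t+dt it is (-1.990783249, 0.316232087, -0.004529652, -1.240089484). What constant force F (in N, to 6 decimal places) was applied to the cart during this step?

F = 9.401527 N

ẍ = (ẋ'−ẋ)/dt = (0.316232087−0.000074662)/0.022466 = 14.072707
θ̈ = (θ̇'−θ̇)/dt = (-1.240089484−-0.502651866)/0.022466 = -32.824607
sinθ=0.006763, cosθ=0.999977
F = (M+m)·ẍ + m·l·cosθ·θ̈ − m·l·sinθ·θ̇² = 14.570149 + -5.168353 − 0.000269 = 9.401527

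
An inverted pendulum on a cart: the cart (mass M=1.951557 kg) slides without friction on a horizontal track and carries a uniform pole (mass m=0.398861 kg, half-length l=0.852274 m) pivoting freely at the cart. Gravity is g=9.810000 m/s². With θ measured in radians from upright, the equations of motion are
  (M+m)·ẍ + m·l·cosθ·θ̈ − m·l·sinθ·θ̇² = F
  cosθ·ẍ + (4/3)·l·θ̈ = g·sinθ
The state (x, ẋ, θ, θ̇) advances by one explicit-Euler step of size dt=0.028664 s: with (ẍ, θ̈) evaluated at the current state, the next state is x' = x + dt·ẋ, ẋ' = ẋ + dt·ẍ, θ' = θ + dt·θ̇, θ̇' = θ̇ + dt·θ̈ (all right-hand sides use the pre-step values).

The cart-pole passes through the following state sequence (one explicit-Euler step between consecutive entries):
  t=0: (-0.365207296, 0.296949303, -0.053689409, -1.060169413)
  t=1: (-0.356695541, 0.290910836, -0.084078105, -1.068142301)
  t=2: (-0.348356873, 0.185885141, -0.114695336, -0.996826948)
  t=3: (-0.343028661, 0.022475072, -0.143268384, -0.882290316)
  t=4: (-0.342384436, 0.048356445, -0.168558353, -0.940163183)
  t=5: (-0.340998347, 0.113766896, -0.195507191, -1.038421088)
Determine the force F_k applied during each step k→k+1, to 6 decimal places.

step 0→1:
  ẍ = (ẋ'−ẋ)/dt = (0.290910836−0.296949303)/0.028664 = -0.210664
  θ̈ = (θ̇'−θ̇)/dt = (-1.068142301−-1.060169413)/0.028664 = -0.278150
  sinθ=-0.053664, cosθ=0.998559
  F = (M+m)·ẍ + m·l·cosθ·θ̈ − m·l·sinθ·θ̇² = -0.495148 + -0.094418 − -0.020504 = -0.569062
step 1→2:
  ẍ = (ẋ'−ẋ)/dt = (0.185885141−0.290910836)/0.028664 = -3.664028
  θ̈ = (θ̇'−θ̇)/dt = (-0.996826948−-1.068142301)/0.028664 = 2.487976
  sinθ=-0.083979, cosθ=0.996468
  F = (M+m)·ẍ + m·l·cosθ·θ̈ − m·l·sinθ·θ̇² = -8.611997 + 0.842772 − -0.032571 = -7.736654
step 2→3:
  ẍ = (ẋ'−ẋ)/dt = (0.022475072−0.185885141)/0.028664 = -5.700882
  θ̈ = (θ̇'−θ̇)/dt = (-0.882290316−-0.996826948)/0.028664 = 3.995836
  sinθ=-0.114444, cosθ=0.993430
  F = (M+m)·ẍ + m·l·cosθ·θ̈ − m·l·sinθ·θ̇² = -13.399455 + 1.349415 − -0.038657 = -12.011382
step 3→4:
  ẍ = (ẋ'−ẋ)/dt = (0.048356445−0.022475072)/0.028664 = 0.902923
  θ̈ = (θ̇'−θ̇)/dt = (-0.940163183−-0.882290316)/0.028664 = -2.019009
  sinθ=-0.142779, cosθ=0.989755
  F = (M+m)·ẍ + m·l·cosθ·θ̈ − m·l·sinθ·θ̇² = 2.122246 + -0.679308 − -0.037782 = 1.480720
step 4→5:
  ẍ = (ẋ'−ẋ)/dt = (0.113766896−0.048356445)/0.028664 = 2.281972
  θ̈ = (θ̇'−θ̇)/dt = (-1.038421088−-0.940163183)/0.028664 = -3.427920
  sinθ=-0.167761, cosθ=0.985828
  F = (M+m)·ẍ + m·l·cosθ·θ̈ − m·l·sinθ·θ̇² = 5.363589 + -1.148768 − -0.050408 = 4.265228

F_0 = -0.569062 N
F_1 = -7.736654 N
F_2 = -12.011382 N
F_3 = 1.480720 N
F_4 = 4.265228 N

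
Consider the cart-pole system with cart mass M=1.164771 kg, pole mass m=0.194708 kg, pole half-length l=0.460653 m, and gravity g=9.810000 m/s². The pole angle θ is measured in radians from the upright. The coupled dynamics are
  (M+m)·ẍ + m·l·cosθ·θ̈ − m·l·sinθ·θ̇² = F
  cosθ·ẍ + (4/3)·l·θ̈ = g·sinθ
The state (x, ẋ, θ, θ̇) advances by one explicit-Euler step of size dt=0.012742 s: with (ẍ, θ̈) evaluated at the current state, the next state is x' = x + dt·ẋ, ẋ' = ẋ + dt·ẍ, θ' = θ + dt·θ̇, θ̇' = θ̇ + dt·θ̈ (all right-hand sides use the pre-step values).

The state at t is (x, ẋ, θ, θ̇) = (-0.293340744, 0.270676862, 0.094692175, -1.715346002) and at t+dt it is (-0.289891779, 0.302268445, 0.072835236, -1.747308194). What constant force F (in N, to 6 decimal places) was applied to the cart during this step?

ẍ = (ẋ'−ẋ)/dt = (0.302268445−0.270676862)/0.012742 = 2.479327
θ̈ = (θ̇'−θ̇)/dt = (-1.747308194−-1.715346002)/0.012742 = -2.508413
sinθ=0.094551, cosθ=0.995520
F = (M+m)·ẍ + m·l·cosθ·θ̈ − m·l·sinθ·θ̇² = 3.370593 + -0.223979 − 0.024953 = 3.121661

F = 3.121661 N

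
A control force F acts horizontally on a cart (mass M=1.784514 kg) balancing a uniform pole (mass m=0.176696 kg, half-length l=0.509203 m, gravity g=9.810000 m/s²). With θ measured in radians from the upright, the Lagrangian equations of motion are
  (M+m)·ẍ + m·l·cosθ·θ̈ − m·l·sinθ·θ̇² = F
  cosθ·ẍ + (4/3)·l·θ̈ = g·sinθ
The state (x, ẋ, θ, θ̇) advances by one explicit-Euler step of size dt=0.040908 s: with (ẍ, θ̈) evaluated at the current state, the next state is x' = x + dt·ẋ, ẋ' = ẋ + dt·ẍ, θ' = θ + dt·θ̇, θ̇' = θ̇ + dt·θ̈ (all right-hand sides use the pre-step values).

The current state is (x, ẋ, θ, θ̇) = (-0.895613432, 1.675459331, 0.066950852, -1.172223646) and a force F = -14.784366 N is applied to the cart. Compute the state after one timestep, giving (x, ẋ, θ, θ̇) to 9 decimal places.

(-0.827073742, 1.343082624, 0.018997527, -0.644222235)

sinθ=0.066900846, cosθ=0.997759629
temp = (F + m·l·θ̇²·sinθ)/(M+m) = (-14.784366 + 0.008271233)/1.961210 = -7.534172662
θ̈ = (g·sinθ − cosθ·temp)/(l·(4/3 − m·cos²θ/(M+m))) = 12.907045347
ẍ = temp − m·l·θ̈·cosθ/(M+m) = -8.124980620
Euler: x'=-0.895613432+0.040908·1.675459331=-0.827073742, ẋ'=1.675459331+0.040908·-8.124980620=1.343082624
       θ'=0.066950852+0.040908·-1.172223646=0.018997527, θ̇'=-1.172223646+0.040908·12.907045347=-0.644222235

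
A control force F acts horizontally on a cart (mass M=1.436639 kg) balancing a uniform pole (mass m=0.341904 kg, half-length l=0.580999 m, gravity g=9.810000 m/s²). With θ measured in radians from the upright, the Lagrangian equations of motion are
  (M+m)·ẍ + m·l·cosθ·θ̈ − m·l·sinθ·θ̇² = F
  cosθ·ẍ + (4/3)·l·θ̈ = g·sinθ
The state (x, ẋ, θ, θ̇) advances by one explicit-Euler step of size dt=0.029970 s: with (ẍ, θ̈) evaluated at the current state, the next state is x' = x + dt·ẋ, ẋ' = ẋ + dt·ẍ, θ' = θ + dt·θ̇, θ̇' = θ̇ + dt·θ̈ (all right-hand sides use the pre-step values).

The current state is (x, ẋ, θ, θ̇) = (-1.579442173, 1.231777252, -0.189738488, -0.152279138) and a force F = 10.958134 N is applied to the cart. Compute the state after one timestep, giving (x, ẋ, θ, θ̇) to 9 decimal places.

sinθ=-0.188602083, cosθ=0.982053590
temp = (F + m·l·θ̇²·sinθ)/(M+m) = (10.958134 + -0.000868774)/1.778543 = 6.160809846
θ̈ = (g·sinθ − cosθ·temp)/(l·(4/3 − m·cos²θ/(M+m))) = -11.845648834
ẍ = temp − m·l·θ̈·cosθ/(M+m) = 7.460109248
Euler: x'=-1.579442173+0.029970·1.231777252=-1.542525809, ẋ'=1.231777252+0.029970·7.460109248=1.455356726
       θ'=-0.189738488+0.029970·-0.152279138=-0.194302294, θ̇'=-0.152279138+0.029970·-11.845648834=-0.507293234

(-1.542525809, 1.455356726, -0.194302294, -0.507293234)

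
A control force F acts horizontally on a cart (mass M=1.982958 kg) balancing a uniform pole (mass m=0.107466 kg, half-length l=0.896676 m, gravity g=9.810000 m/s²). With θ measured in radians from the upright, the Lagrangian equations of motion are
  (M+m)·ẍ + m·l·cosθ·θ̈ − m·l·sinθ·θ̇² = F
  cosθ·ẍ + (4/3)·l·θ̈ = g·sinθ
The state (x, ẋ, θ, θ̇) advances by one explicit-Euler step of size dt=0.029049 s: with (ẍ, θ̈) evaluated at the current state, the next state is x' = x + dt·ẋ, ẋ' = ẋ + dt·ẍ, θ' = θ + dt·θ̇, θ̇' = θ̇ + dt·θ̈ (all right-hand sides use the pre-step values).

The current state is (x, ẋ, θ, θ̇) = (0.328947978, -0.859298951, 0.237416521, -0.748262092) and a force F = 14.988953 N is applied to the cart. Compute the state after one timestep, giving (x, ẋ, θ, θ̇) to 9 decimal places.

sinθ=0.235192405, cosθ=0.971948832
temp = (F + m·l·θ̇²·sinθ)/(M+m) = (14.988953 + 0.012689293)/2.090424 = 7.176363404
θ̈ = (g·sinθ − cosθ·temp)/(l·(4/3 − m·cos²θ/(M+m))) = -4.051853977
ẍ = temp − m·l·θ̈·cosθ/(M+m) = 7.357902194
Euler: x'=0.328947978+0.029049·-0.859298951=0.303986203, ẋ'=-0.859298951+0.029049·7.357902194=-0.645559250
       θ'=0.237416521+0.029049·-0.748262092=0.215680255, θ̇'=-0.748262092+0.029049·-4.051853977=-0.865964398

(0.303986203, -0.645559250, 0.215680255, -0.865964398)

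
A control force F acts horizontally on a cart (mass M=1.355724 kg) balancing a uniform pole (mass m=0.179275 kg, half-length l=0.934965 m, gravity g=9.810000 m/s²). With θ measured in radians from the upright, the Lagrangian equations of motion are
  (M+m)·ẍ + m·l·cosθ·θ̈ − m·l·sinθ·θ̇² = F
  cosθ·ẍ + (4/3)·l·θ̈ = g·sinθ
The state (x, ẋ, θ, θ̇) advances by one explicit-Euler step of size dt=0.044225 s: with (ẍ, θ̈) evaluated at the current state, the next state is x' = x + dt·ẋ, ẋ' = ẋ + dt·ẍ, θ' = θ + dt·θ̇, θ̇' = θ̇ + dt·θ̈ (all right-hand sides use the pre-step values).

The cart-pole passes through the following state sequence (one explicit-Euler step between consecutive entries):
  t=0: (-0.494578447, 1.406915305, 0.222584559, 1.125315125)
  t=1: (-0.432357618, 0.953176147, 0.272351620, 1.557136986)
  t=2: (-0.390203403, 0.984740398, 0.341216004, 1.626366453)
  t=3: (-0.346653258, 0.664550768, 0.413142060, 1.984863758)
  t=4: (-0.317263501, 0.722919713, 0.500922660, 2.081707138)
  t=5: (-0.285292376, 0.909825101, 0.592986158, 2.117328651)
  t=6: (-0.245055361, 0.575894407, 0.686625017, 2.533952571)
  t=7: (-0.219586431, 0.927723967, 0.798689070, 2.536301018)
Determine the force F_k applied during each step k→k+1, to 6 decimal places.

step 0→1:
  ẍ = (ẋ'−ẋ)/dt = (0.953176147−1.406915305)/0.044225 = -10.259789
  θ̈ = (θ̇'−θ̇)/dt = (1.557136986−1.125315125)/0.044225 = 9.764203
  sinθ=0.220751, cosθ=0.975330
  F = (M+m)·ẍ + m·l·cosθ·θ̈ − m·l·sinθ·θ̇² = -15.748765 + 1.596260 − 0.046856 = -14.199362
step 1→2:
  ẍ = (ẋ'−ẋ)/dt = (0.984740398−0.953176147)/0.044225 = 0.713720
  θ̈ = (θ̇'−θ̇)/dt = (1.626366453−1.557136986)/0.044225 = 1.565392
  sinθ=0.268997, cosθ=0.963141
  F = (M+m)·ẍ + m·l·cosθ·θ̈ − m·l·sinθ·θ̇² = 1.095559 + 0.252713 − 0.109324 = 1.238948
step 2→3:
  ẍ = (ẋ'−ẋ)/dt = (0.664550768−0.984740398)/0.044225 = -7.240014
  θ̈ = (θ̇'−θ̇)/dt = (1.984863758−1.626366453)/0.044225 = 8.106214
  sinθ=0.334633, cosθ=0.942348
  F = (M+m)·ẍ + m·l·cosθ·θ̈ − m·l·sinθ·θ̇² = -11.113415 + 1.280397 − 0.148361 = -9.981379
step 3→4:
  ẍ = (ẋ'−ẋ)/dt = (0.722919713−0.664550768)/0.044225 = 1.319818
  θ̈ = (θ̇'−θ̇)/dt = (2.081707138−1.984863758)/0.044225 = 2.189788
  sinθ=0.401489, cosθ=0.915864
  F = (M+m)·ẍ + m·l·cosθ·θ̈ − m·l·sinθ·θ̇² = 2.025919 + 0.336162 − 0.265125 = 2.096956
step 4→5:
  ẍ = (ẋ'−ẋ)/dt = (0.909825101−0.722919713)/0.044225 = 4.226238
  θ̈ = (θ̇'−θ̇)/dt = (2.117328651−2.081707138)/0.044225 = 0.805461
  sinθ=0.480235, cosθ=0.877140
  F = (M+m)·ẍ + m·l·cosθ·θ̈ − m·l·sinθ·θ̇² = 6.487272 + 0.118421 − 0.348825 = 6.256867
step 5→6:
  ẍ = (ẋ'−ẋ)/dt = (0.575894407−0.909825101)/0.044225 = -7.550722
  θ̈ = (θ̇'−θ̇)/dt = (2.533952571−2.117328651)/0.044225 = 9.420552
  sinθ=0.558840, cosθ=0.829276
  F = (M+m)·ẍ + m·l·cosθ·θ̈ − m·l·sinθ·θ̇² = -11.590351 + 1.309454 − 0.419932 = -10.700829
step 6→7:
  ẍ = (ẋ'−ẋ)/dt = (0.927723967−0.575894407)/0.044225 = 7.955445
  θ̈ = (θ̇'−θ̇)/dt = (2.536301018−2.533952571)/0.044225 = 0.053102
  sinθ=0.633931, cosθ=0.773390
  F = (M+m)·ẍ + m·l·cosθ·θ̈ − m·l·sinθ·θ̇² = 12.211600 + 0.006884 − 0.682266 = 11.536218

F_0 = -14.199362 N
F_1 = 1.238948 N
F_2 = -9.981379 N
F_3 = 2.096956 N
F_4 = 6.256867 N
F_5 = -10.700829 N
F_6 = 11.536218 N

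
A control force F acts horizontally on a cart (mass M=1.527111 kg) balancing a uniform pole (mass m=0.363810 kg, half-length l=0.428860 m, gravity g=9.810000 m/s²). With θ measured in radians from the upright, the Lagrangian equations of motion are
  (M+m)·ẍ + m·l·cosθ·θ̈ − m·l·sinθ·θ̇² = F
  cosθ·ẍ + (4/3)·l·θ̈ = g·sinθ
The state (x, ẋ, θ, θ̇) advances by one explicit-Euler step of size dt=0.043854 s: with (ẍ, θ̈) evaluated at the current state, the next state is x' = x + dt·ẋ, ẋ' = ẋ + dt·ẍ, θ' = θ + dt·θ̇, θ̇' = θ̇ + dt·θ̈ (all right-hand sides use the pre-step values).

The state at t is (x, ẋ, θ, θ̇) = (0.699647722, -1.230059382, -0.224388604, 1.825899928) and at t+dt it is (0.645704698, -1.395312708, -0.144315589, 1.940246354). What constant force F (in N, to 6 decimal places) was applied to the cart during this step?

F = -6.613119 N

ẍ = (ẋ'−ẋ)/dt = (-1.395312708−-1.230059382)/0.043854 = -3.768261
θ̈ = (θ̇'−θ̇)/dt = (1.940246354−1.825899928)/0.043854 = 2.607434
sinθ=-0.222510, cosθ=0.974930
F = (M+m)·ẍ + m·l·cosθ·θ̈ − m·l·sinθ·θ̇² = -7.125484 + 0.396622 − -0.115743 = -6.613119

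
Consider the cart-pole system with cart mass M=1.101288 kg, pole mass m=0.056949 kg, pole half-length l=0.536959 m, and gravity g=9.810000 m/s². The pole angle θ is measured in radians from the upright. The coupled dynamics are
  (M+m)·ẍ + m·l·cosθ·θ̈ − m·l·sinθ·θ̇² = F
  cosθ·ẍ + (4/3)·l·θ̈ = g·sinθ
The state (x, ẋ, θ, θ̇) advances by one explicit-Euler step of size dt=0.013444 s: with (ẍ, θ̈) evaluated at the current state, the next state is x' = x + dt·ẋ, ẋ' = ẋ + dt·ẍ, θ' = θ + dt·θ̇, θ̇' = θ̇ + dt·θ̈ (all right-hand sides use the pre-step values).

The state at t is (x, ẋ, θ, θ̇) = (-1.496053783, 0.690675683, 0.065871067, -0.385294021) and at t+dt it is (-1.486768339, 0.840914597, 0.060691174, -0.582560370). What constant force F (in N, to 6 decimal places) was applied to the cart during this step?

F = 12.495468 N

ẍ = (ẋ'−ẋ)/dt = (0.840914597−0.690675683)/0.013444 = 11.175165
θ̈ = (θ̇'−θ̇)/dt = (-0.582560370−-0.385294021)/0.013444 = -14.673189
sinθ=0.065823, cosθ=0.997831
F = (M+m)·ẍ + m·l·cosθ·θ̈ − m·l·sinθ·θ̇² = 12.943489 + -0.447722 − 0.000299 = 12.495468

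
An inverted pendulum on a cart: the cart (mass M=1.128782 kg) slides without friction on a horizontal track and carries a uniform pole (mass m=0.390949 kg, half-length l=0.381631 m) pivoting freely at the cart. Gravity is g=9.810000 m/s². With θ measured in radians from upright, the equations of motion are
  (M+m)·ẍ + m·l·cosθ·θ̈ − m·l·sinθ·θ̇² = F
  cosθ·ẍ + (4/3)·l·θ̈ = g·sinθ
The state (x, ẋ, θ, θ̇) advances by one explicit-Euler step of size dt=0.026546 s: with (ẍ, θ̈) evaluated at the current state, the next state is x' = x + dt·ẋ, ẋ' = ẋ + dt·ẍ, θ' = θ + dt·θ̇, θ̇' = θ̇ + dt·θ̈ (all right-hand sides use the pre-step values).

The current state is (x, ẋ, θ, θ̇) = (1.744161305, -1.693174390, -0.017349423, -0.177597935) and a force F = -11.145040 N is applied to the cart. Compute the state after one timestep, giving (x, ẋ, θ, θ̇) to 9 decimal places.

(1.699214298, -1.933295140, -0.022063938, 0.285349456)

sinθ=-0.017348553, cosθ=0.999849503
temp = (F + m·l·θ̇²·sinθ)/(M+m) = (-11.145040 + -0.000081640)/1.519731 = -7.333614725
θ̈ = (g·sinθ − cosθ·temp)/(l·(4/3 − m·cos²θ/(M+m))) = 17.439440633
ẍ = temp − m·l·θ̈·cosθ/(M+m) = -9.045458845
Euler: x'=1.744161305+0.026546·-1.693174390=1.699214298, ẋ'=-1.693174390+0.026546·-9.045458845=-1.933295140
       θ'=-0.017349423+0.026546·-0.177597935=-0.022063938, θ̇'=-0.177597935+0.026546·17.439440633=0.285349456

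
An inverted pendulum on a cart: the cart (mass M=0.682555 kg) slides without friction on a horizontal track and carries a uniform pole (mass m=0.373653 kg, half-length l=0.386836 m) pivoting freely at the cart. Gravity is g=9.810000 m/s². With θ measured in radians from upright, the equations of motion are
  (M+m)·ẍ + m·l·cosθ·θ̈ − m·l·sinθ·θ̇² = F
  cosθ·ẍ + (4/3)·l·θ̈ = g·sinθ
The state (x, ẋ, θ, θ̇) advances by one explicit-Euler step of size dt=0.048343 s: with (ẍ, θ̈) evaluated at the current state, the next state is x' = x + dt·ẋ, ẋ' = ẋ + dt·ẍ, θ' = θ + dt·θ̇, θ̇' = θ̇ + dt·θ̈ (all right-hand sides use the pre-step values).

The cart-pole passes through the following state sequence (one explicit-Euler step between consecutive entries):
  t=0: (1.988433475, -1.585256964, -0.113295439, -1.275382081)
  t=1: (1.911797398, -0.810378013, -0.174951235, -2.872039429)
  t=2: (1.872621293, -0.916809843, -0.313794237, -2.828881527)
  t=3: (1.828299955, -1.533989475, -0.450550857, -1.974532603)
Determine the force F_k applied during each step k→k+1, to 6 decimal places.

F_0 = 12.213002 N
F_1 = -1.990748 N
F_2 = -10.697516 N

step 0→1:
  ẍ = (ẋ'−ẋ)/dt = (-0.810378013−-1.585256964)/0.048343 = 16.028773
  θ̈ = (θ̇'−θ̇)/dt = (-2.872039429−-1.275382081)/0.048343 = -33.027684
  sinθ=-0.113053, cosθ=0.993589
  F = (M+m)·ẍ + m·l·cosθ·θ̈ − m·l·sinθ·θ̇² = 16.929718 + -4.743296 − -0.026580 = 12.213002
step 1→2:
  ẍ = (ẋ'−ẋ)/dt = (-0.916809843−-0.810378013)/0.048343 = -2.201598
  θ̈ = (θ̇'−θ̇)/dt = (-2.828881527−-2.872039429)/0.048343 = 0.892744
  sinθ=-0.174060, cosθ=0.984735
  F = (M+m)·ẍ + m·l·cosθ·θ̈ − m·l·sinθ·θ̇² = -2.325345 + 0.127070 − -0.207527 = -1.990748
step 2→3:
  ẍ = (ẋ'−ẋ)/dt = (-1.533989475−-0.916809843)/0.048343 = -12.766680
  θ̈ = (θ̇'−θ̇)/dt = (-1.974532603−-2.828881527)/0.048343 = 17.672650
  sinθ=-0.308670, cosθ=0.951169
  F = (M+m)·ẍ + m·l·cosθ·θ̈ − m·l·sinθ·θ̇² = -13.484270 + 2.429712 − -0.357042 = -10.697516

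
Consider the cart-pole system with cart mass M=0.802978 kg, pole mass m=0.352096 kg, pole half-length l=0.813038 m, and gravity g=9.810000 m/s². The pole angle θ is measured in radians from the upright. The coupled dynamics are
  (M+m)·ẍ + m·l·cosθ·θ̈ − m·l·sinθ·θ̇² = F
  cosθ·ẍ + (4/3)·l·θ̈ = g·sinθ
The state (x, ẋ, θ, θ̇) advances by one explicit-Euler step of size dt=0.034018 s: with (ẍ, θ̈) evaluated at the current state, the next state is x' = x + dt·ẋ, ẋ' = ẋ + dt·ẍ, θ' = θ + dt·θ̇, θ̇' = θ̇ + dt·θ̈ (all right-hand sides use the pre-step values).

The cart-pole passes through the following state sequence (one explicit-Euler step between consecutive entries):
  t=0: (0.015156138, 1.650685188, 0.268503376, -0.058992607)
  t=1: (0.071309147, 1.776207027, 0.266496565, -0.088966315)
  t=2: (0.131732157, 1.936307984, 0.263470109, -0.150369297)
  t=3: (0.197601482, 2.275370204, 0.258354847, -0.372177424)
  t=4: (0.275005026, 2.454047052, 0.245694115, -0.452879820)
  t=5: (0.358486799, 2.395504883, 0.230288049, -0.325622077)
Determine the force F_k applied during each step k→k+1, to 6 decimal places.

step 0→1:
  ẍ = (ẋ'−ẋ)/dt = (1.776207027−1.650685188)/0.034018 = 3.689865
  θ̈ = (θ̇'−θ̇)/dt = (-0.088966315−-0.058992607)/0.034018 = -0.881113
  sinθ=0.265289, cosθ=0.964169
  F = (M+m)·ẍ + m·l·cosθ·θ̈ − m·l·sinθ·θ̇² = 4.262067 + -0.243196 − 0.000264 = 4.018607
step 1→2:
  ẍ = (ẋ'−ẋ)/dt = (1.936307984−1.776207027)/0.034018 = 4.706360
  θ̈ = (θ̇'−θ̇)/dt = (-0.150369297−-0.088966315)/0.034018 = -1.805014
  sinθ=0.263353, cosθ=0.964699
  F = (M+m)·ẍ + m·l·cosθ·θ̈ − m·l·sinθ·θ̇² = 5.436194 + -0.498476 − 0.000597 = 4.937121
step 2→3:
  ẍ = (ẋ'−ẋ)/dt = (2.275370204−1.936307984)/0.034018 = 9.967142
  θ̈ = (θ̇'−θ̇)/dt = (-0.372177424−-0.150369297)/0.034018 = -6.520316
  sinθ=0.260432, cosθ=0.965492
  F = (M+m)·ẍ + m·l·cosθ·θ̈ − m·l·sinθ·θ̇² = 11.512786 + -1.802143 − 0.001686 = 9.708957
step 3→4:
  ẍ = (ẋ'−ẋ)/dt = (2.454047052−2.275370204)/0.034018 = 5.252421
  θ̈ = (θ̇'−θ̇)/dt = (-0.452879820−-0.372177424)/0.034018 = -2.372344
  sinθ=0.255490, cosθ=0.966812
  F = (M+m)·ẍ + m·l·cosθ·θ̈ − m·l·sinθ·θ̇² = 6.066935 + -0.656586 − 0.010131 = 5.400218
step 4→5:
  ẍ = (ẋ'−ẋ)/dt = (2.395504883−2.454047052)/0.034018 = -1.720917
  θ̈ = (θ̇'−θ̇)/dt = (-0.325622077−-0.452879820)/0.034018 = 3.740894
  sinθ=0.243230, cosθ=0.969969
  F = (M+m)·ẍ + m·l·cosθ·θ̈ − m·l·sinθ·θ̇² = -1.987787 + 1.038736 − 0.014281 = -0.963332

F_0 = 4.018607 N
F_1 = 4.937121 N
F_2 = 9.708957 N
F_3 = 5.400218 N
F_4 = -0.963332 N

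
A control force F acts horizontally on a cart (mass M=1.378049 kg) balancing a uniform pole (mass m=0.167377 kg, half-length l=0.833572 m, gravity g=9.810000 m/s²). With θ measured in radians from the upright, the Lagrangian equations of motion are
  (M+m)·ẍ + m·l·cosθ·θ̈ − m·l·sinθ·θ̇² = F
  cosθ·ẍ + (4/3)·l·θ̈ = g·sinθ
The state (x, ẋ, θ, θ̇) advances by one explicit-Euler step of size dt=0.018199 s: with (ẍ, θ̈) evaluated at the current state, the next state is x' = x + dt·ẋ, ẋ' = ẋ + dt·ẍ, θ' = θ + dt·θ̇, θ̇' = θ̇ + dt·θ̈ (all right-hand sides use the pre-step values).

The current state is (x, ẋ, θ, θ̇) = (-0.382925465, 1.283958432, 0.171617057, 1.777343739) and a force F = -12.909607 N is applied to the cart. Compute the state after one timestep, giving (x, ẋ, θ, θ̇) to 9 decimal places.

(-0.359558705, 1.117232598, 0.203962936, 1.952582596)

sinθ=0.170775874, cosθ=0.985309901
temp = (F + m·l·θ̇²·sinθ)/(M+m) = (-12.909607 + 0.075267635)/1.545426 = -8.304725923
θ̈ = (g·sinθ − cosθ·temp)/(l·(4/3 − m·cos²θ/(M+m))) = 9.629037697
ẍ = temp − m·l·θ̈·cosθ/(M+m) = -9.161263493
Euler: x'=-0.382925465+0.018199·1.283958432=-0.359558705, ẋ'=1.283958432+0.018199·-9.161263493=1.117232598
       θ'=0.171617057+0.018199·1.777343739=0.203962936, θ̇'=1.777343739+0.018199·9.629037697=1.952582596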